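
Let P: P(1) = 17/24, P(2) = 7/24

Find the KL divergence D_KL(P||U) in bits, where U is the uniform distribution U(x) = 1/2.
0.1291 bits

U(i) = 1/2 for all i

D_KL(P||U) = Σ P(x) log₂(P(x) / (1/2))
           = Σ P(x) log₂(P(x)) + log₂(2)
           = log₂(2) - H(P)

H(P) = -Σ P(x) log₂(P(x)):
  -P(1)·log₂(P(1)) = -(17/24)·log₂(17/24) = 0.35240
  -P(2)·log₂(P(2)) = -(7/24)·log₂(7/24) = 0.51847
H(P) = 0.35240 + 0.51847 = 0.87087 bits

log₂(2) = 1.00000 bits

D_KL(P||U) = 1.00000 - 0.87087 = 0.12913 ≈ 0.1291 bits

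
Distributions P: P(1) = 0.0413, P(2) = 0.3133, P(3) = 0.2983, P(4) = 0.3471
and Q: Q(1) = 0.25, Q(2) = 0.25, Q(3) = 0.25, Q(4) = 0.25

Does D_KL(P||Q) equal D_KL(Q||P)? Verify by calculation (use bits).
D_KL(P||Q) = 0.2351 bits, D_KL(Q||P) = 0.3860 bits. No — D_KL(P||Q) ≠ D_KL(Q||P) for this pair.

D_KL(P||Q) = Σ P(x) log₂(P(x)/Q(x))

Computing term by term:
  P(1)·log₂(P(1)/Q(1)) = 0.0413·log₂(0.0413/0.25) = -0.10729
  P(2)·log₂(P(2)/Q(2)) = 0.3133·log₂(0.3133/0.25) = 0.10202
  P(3)·log₂(P(3)/Q(3)) = 0.2983·log₂(0.2983/0.25) = 0.07602
  P(4)·log₂(P(4)/Q(4)) = 0.3471·log₂(0.3471/0.25) = 0.16433

D_KL(P||Q) = -0.10729 + 0.10202 + 0.07602 + 0.16433 = 0.23508 ≈ 0.2351 bits

D_KL(Q||P) = Σ Q(x) log₂(Q(x)/P(x))

Computing term by term:
  Q(1)·log₂(Q(1)/P(1)) = 0.25·log₂(0.25/0.0413) = 0.64943
  Q(2)·log₂(Q(2)/P(2)) = 0.25·log₂(0.25/0.3133) = -0.08140
  Q(3)·log₂(Q(3)/P(3)) = 0.25·log₂(0.25/0.2983) = -0.06371
  Q(4)·log₂(Q(4)/P(4)) = 0.25·log₂(0.25/0.3471) = -0.11836

D_KL(Q||P) = 0.64943 - 0.08140 - 0.06371 - 0.11836 = 0.38596 ≈ 0.3860 bits

These are NOT equal (difference: 0.1509 bits). KL divergence is asymmetric: D_KL(P||Q) ≠ D_KL(Q||P) in general.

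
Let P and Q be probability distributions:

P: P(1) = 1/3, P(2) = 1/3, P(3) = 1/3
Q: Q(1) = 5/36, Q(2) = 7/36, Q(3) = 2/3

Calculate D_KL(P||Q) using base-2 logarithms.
0.3469 bits

D_KL(P||Q) = Σ P(x) log₂(P(x)/Q(x))

Computing term by term:
  P(1)·log₂(P(1)/Q(1)) = (1/3)·log₂((1/3)/(5/36)) = 0.42101
  P(2)·log₂(P(2)/Q(2)) = (1/3)·log₂((1/3)/(7/36)) = 0.25920
  P(3)·log₂(P(3)/Q(3)) = (1/3)·log₂((1/3)/(2/3)) = -0.33333

D_KL(P||Q) = 0.42101 + 0.25920 - 0.33333 = 0.34688 ≈ 0.3469 bits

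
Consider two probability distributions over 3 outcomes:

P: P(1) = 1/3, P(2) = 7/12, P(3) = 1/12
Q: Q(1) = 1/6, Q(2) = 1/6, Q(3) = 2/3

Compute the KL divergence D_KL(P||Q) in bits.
1.1376 bits

D_KL(P||Q) = Σ P(x) log₂(P(x)/Q(x))

Computing term by term:
  P(1)·log₂(P(1)/Q(1)) = (1/3)·log₂((1/3)/(1/6)) = 0.33333
  P(2)·log₂(P(2)/Q(2)) = (7/12)·log₂((7/12)/(1/6)) = 1.05429
  P(3)·log₂(P(3)/Q(3)) = (1/12)·log₂((1/12)/(2/3)) = -0.25000

D_KL(P||Q) = 0.33333 + 1.05429 - 0.25000 = 1.13762 ≈ 1.1376 bits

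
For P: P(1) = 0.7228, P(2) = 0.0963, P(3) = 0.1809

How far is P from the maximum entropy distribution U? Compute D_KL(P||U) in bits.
0.4751 bits

U(i) = 1/3 for all i

D_KL(P||U) = Σ P(x) log₂(P(x) / (1/3))
           = Σ P(x) log₂(P(x)) + log₂(3)
           = log₂(3) - H(P)

H(P) = -Σ P(x) log₂(P(x)):
  -P(1)·log₂(P(1)) = -(0.7228)·log₂(0.7228) = 0.33851
  -P(2)·log₂(P(2)) = -(0.0963)·log₂(0.0963) = 0.32514
  -P(3)·log₂(P(3)) = -(0.1809)·log₂(0.1809) = 0.44623
H(P) = 0.33851 + 0.32514 + 0.44623 = 1.10988 bits

log₂(3) = 1.58496 bits

D_KL(P||U) = 1.58496 - 1.10988 = 0.47508 ≈ 0.4751 bits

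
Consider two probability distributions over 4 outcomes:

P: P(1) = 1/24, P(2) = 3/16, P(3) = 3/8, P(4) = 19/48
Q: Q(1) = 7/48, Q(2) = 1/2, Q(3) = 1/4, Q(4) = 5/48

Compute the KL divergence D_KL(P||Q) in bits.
0.6411 bits

D_KL(P||Q) = Σ P(x) log₂(P(x)/Q(x))

Computing term by term:
  P(1)·log₂(P(1)/Q(1)) = (1/24)·log₂((1/24)/(7/48)) = -0.07531
  P(2)·log₂(P(2)/Q(2)) = (3/16)·log₂((3/16)/(1/2)) = -0.26532
  P(3)·log₂(P(3)/Q(3)) = (3/8)·log₂((3/8)/(1/4)) = 0.21936
  P(4)·log₂(P(4)/Q(4)) = (19/48)·log₂((19/48)/(5/48)) = 0.76237

D_KL(P||Q) = -0.07531 - 0.26532 + 0.21936 + 0.76237 = 0.64110 ≈ 0.6411 bits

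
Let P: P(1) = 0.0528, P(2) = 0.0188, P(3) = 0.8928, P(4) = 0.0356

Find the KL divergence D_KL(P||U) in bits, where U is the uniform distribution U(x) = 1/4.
1.3508 bits

U(i) = 1/4 for all i

D_KL(P||U) = Σ P(x) log₂(P(x) / (1/4))
           = Σ P(x) log₂(P(x)) + log₂(4)
           = log₂(4) - H(P)

H(P) = -Σ P(x) log₂(P(x)):
  -P(1)·log₂(P(1)) = -(0.0528)·log₂(0.0528) = 0.22405
  -P(2)·log₂(P(2)) = -(0.0188)·log₂(0.0188) = 0.10778
  -P(3)·log₂(P(3)) = -(0.8928)·log₂(0.8928) = 0.14605
  -P(4)·log₂(P(4)) = -(0.0356)·log₂(0.0356) = 0.17131
H(P) = 0.22405 + 0.10778 + 0.14605 + 0.17131 = 0.64919 bits

log₂(4) = 2.00000 bits

D_KL(P||U) = 2.00000 - 0.64919 = 1.35081 ≈ 1.3508 bits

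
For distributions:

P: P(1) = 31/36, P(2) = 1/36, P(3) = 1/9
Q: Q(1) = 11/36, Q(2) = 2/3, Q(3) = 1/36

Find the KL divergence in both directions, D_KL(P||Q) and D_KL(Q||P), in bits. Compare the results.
D_KL(P||Q) = 1.3820 bits, D_KL(Q||P) = 2.5444 bits. D_KL(Q||P) is larger than D_KL(P||Q) by 1.1624 bits; the two directions differ.

D_KL(P||Q) = Σ P(x) log₂(P(x)/Q(x))

Computing term by term:
  P(1)·log₂(P(1)/Q(1)) = (31/36)·log₂((31/36)/(11/36)) = 1.28716
  P(2)·log₂(P(2)/Q(2)) = (1/36)·log₂((1/36)/(2/3)) = -0.12736
  P(3)·log₂(P(3)/Q(3)) = (1/9)·log₂((1/9)/(1/36)) = 0.22222

D_KL(P||Q) = 1.28716 - 0.12736 + 0.22222 = 1.38202 ≈ 1.3820 bits

D_KL(Q||P) = Σ Q(x) log₂(Q(x)/P(x))

Computing term by term:
  Q(1)·log₂(Q(1)/P(1)) = (11/36)·log₂((11/36)/(31/36)) = -0.45673
  Q(2)·log₂(Q(2)/P(2)) = (2/3)·log₂((2/3)/(1/36)) = 3.05664
  Q(3)·log₂(Q(3)/P(3)) = (1/36)·log₂((1/36)/(1/9)) = -0.05556

D_KL(Q||P) = -0.45673 + 3.05664 - 0.05556 = 2.54435 ≈ 2.5444 bits

These are NOT equal (difference: 1.1624 bits). KL divergence is asymmetric: D_KL(P||Q) ≠ D_KL(Q||P) in general.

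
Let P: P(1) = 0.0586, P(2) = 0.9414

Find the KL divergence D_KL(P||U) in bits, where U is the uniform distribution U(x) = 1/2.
0.6781 bits

U(i) = 1/2 for all i

D_KL(P||U) = Σ P(x) log₂(P(x) / (1/2))
           = Σ P(x) log₂(P(x)) + log₂(2)
           = log₂(2) - H(P)

H(P) = -Σ P(x) log₂(P(x)):
  -P(1)·log₂(P(1)) = -(0.0586)·log₂(0.0586) = 0.23985
  -P(2)·log₂(P(2)) = -(0.9414)·log₂(0.9414) = 0.08201
H(P) = 0.23985 + 0.08201 = 0.32186 bits

log₂(2) = 1.00000 bits

D_KL(P||U) = 1.00000 - 0.32186 = 0.67814 ≈ 0.6781 bits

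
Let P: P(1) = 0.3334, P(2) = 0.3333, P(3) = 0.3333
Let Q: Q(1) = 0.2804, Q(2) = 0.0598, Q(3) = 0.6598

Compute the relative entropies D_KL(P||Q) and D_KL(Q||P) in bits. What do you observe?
D_KL(P||Q) = 0.5810 bits, D_KL(Q||P) = 0.4318 bits. The two directions give different values (D_KL(P||Q) exceeds D_KL(Q||P) by 0.1492 bits): KL divergence is asymmetric.

D_KL(P||Q) = Σ P(x) log₂(P(x)/Q(x))

Computing term by term:
  P(1)·log₂(P(1)/Q(1)) = 0.3334·log₂(0.3334/0.2804) = 0.08327
  P(2)·log₂(P(2)/Q(2)) = 0.3333·log₂(0.3333/0.0598) = 0.82612
  P(3)·log₂(P(3)/Q(3)) = 0.3333·log₂(0.3333/0.6598) = -0.32837

D_KL(P||Q) = 0.08327 + 0.82612 - 0.32837 = 0.58102 ≈ 0.5810 bits

D_KL(Q||P) = Σ Q(x) log₂(Q(x)/P(x))

Computing term by term:
  Q(1)·log₂(Q(1)/P(1)) = 0.2804·log₂(0.2804/0.3334) = -0.07003
  Q(2)·log₂(Q(2)/P(2)) = 0.0598·log₂(0.0598/0.3333) = -0.14822
  Q(3)·log₂(Q(3)/P(3)) = 0.6598·log₂(0.6598/0.3333) = 0.65004

D_KL(Q||P) = -0.07003 - 0.14822 + 0.65004 = 0.43179 ≈ 0.4318 bits

These are NOT equal (difference: 0.1492 bits). KL divergence is asymmetric: D_KL(P||Q) ≠ D_KL(Q||P) in general.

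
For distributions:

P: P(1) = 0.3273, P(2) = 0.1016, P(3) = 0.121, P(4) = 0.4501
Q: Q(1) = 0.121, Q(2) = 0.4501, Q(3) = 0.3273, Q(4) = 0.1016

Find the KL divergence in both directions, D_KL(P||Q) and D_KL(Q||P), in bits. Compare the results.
D_KL(P||Q) = 1.0445 bits, D_KL(Q||P) = 1.0445 bits. The two directions give exactly the same value for this pair.

D_KL(P||Q) = Σ P(x) log₂(P(x)/Q(x))

Computing term by term:
  P(1)·log₂(P(1)/Q(1)) = 0.3273·log₂(0.3273/0.121) = 0.46987
  P(2)·log₂(P(2)/Q(2)) = 0.1016·log₂(0.1016/0.4501) = -0.21817
  P(3)·log₂(P(3)/Q(3)) = 0.121·log₂(0.121/0.3273) = -0.17371
  P(4)·log₂(P(4)/Q(4)) = 0.4501·log₂(0.4501/0.1016) = 0.96652

D_KL(P||Q) = 0.46987 - 0.21817 - 0.17371 + 0.96652 = 1.04451 ≈ 1.0445 bits

D_KL(Q||P) = Σ Q(x) log₂(Q(x)/P(x))

Computing term by term:
  Q(1)·log₂(Q(1)/P(1)) = 0.121·log₂(0.121/0.3273) = -0.17371
  Q(2)·log₂(Q(2)/P(2)) = 0.4501·log₂(0.4501/0.1016) = 0.96652
  Q(3)·log₂(Q(3)/P(3)) = 0.3273·log₂(0.3273/0.121) = 0.46987
  Q(4)·log₂(Q(4)/P(4)) = 0.1016·log₂(0.1016/0.4501) = -0.21817

D_KL(Q||P) = -0.17371 + 0.96652 + 0.46987 - 0.21817 = 1.04451 ≈ 1.0445 bits

These ARE equal here. Q is P with outcomes relabeled (Q(1) = P(3), Q(2) = P(4), Q(3) = P(1), Q(4) = P(2)) by a relabeling that is its own inverse, so the two sums contain exactly the same terms in a different order. This is a special case — KL divergence is not symmetric in general: D_KL(P||Q) ≠ D_KL(Q||P) for most P, Q.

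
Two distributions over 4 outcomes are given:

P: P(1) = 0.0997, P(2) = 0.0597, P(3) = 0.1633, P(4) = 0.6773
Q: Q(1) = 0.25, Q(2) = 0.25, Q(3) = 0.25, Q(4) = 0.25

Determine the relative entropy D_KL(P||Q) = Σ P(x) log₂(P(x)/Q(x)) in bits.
0.6180 bits

D_KL(P||Q) = Σ P(x) log₂(P(x)/Q(x))

Computing term by term:
  P(1)·log₂(P(1)/Q(1)) = 0.0997·log₂(0.0997/0.25) = -0.13223
  P(2)·log₂(P(2)/Q(2)) = 0.0597·log₂(0.0597/0.25) = -0.12335
  P(3)·log₂(P(3)/Q(3)) = 0.1633·log₂(0.1633/0.25) = -0.10033
  P(4)·log₂(P(4)/Q(4)) = 0.6773·log₂(0.6773/0.25) = 0.97387

D_KL(P||Q) = -0.13223 - 0.12335 - 0.10033 + 0.97387 = 0.61796 ≈ 0.6180 bits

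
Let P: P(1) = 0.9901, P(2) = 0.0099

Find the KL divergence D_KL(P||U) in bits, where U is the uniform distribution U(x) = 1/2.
0.9199 bits

U(i) = 1/2 for all i

D_KL(P||U) = Σ P(x) log₂(P(x) / (1/2))
           = Σ P(x) log₂(P(x)) + log₂(2)
           = log₂(2) - H(P)

H(P) = -Σ P(x) log₂(P(x)):
  -P(1)·log₂(P(1)) = -(0.9901)·log₂(0.9901) = 0.01421
  -P(2)·log₂(P(2)) = -(0.0099)·log₂(0.0099) = 0.06592
H(P) = 0.01421 + 0.06592 = 0.08013 bits

log₂(2) = 1.00000 bits

D_KL(P||U) = 1.00000 - 0.08013 = 0.91987 ≈ 0.9199 bits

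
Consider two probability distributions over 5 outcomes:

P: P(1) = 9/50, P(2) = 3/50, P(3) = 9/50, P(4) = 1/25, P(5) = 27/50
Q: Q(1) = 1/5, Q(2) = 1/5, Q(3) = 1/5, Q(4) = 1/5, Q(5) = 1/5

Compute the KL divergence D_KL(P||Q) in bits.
0.5220 bits

D_KL(P||Q) = Σ P(x) log₂(P(x)/Q(x))

Computing term by term:
  P(1)·log₂(P(1)/Q(1)) = (9/50)·log₂((9/50)/(1/5)) = -0.02736
  P(2)·log₂(P(2)/Q(2)) = (3/50)·log₂((3/50)/(1/5)) = -0.10422
  P(3)·log₂(P(3)/Q(3)) = (9/50)·log₂((9/50)/(1/5)) = -0.02736
  P(4)·log₂(P(4)/Q(4)) = (1/25)·log₂((1/25)/(1/5)) = -0.09288
  P(5)·log₂(P(5)/Q(5)) = (27/50)·log₂((27/50)/(1/5)) = 0.77380

D_KL(P||Q) = -0.02736 - 0.10422 - 0.02736 - 0.09288 + 0.77380 = 0.52198 ≈ 0.5220 bits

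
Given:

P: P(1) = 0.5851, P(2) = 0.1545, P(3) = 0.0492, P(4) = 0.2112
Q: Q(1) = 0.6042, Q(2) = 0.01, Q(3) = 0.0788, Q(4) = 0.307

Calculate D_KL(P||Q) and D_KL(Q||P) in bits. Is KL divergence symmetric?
D_KL(P||Q) = 0.4357 bits, D_KL(Q||P) = 0.2077 bits. No, KL divergence is not symmetric.

D_KL(P||Q) = Σ P(x) log₂(P(x)/Q(x))

Computing term by term:
  P(1)·log₂(P(1)/Q(1)) = 0.5851·log₂(0.5851/0.6042) = -0.02712
  P(2)·log₂(P(2)/Q(2)) = 0.1545·log₂(0.1545/0.01) = 0.61020
  P(3)·log₂(P(3)/Q(3)) = 0.0492·log₂(0.0492/0.0788) = -0.03343
  P(4)·log₂(P(4)/Q(4)) = 0.2112·log₂(0.2112/0.307) = -0.11397

D_KL(P||Q) = -0.02712 + 0.61020 - 0.03343 - 0.11397 = 0.43568 ≈ 0.4357 bits

D_KL(Q||P) = Σ Q(x) log₂(Q(x)/P(x))

Computing term by term:
  Q(1)·log₂(Q(1)/P(1)) = 0.6042·log₂(0.6042/0.5851) = 0.02800
  Q(2)·log₂(Q(2)/P(2)) = 0.01·log₂(0.01/0.1545) = -0.03950
  Q(3)·log₂(Q(3)/P(3)) = 0.0788·log₂(0.0788/0.0492) = 0.05355
  Q(4)·log₂(Q(4)/P(4)) = 0.307·log₂(0.307/0.2112) = 0.16567

D_KL(Q||P) = 0.02800 - 0.03950 + 0.05355 + 0.16567 = 0.20772 ≈ 0.2077 bits

These are NOT equal (difference: 0.2280 bits). KL divergence is asymmetric: D_KL(P||Q) ≠ D_KL(Q||P) in general.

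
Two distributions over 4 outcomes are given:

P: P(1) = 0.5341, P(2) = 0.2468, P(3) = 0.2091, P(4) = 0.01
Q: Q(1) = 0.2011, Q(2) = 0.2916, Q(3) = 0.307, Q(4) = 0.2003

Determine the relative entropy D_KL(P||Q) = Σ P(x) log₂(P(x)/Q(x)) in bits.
0.5342 bits

D_KL(P||Q) = Σ P(x) log₂(P(x)/Q(x))

Computing term by term:
  P(1)·log₂(P(1)/Q(1)) = 0.5341·log₂(0.5341/0.2011) = 0.75265
  P(2)·log₂(P(2)/Q(2)) = 0.2468·log₂(0.2468/0.2916) = -0.05939
  P(3)·log₂(P(3)/Q(3)) = 0.2091·log₂(0.2091/0.307) = -0.11585
  P(4)·log₂(P(4)/Q(4)) = 0.01·log₂(0.01/0.2003) = -0.04324

D_KL(P||Q) = 0.75265 - 0.05939 - 0.11585 - 0.04324 = 0.53417 ≈ 0.5342 bits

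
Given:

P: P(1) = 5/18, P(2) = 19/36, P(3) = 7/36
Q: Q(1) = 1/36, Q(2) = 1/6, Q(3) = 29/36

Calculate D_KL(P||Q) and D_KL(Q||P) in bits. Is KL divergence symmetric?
D_KL(P||Q) = 1.4017 bits, D_KL(Q||P) = 1.2825 bits. No, KL divergence is not symmetric.

D_KL(P||Q) = Σ P(x) log₂(P(x)/Q(x))

Computing term by term:
  P(1)·log₂(P(1)/Q(1)) = (5/18)·log₂((5/18)/(1/36)) = 0.92276
  P(2)·log₂(P(2)/Q(2)) = (19/36)·log₂((19/36)/(1/6)) = 0.87768
  P(3)·log₂(P(3)/Q(3)) = (7/36)·log₂((7/36)/(29/36)) = -0.39873

D_KL(P||Q) = 0.92276 + 0.87768 - 0.39873 = 1.40171 ≈ 1.4017 bits

D_KL(Q||P) = Σ Q(x) log₂(Q(x)/P(x))

Computing term by term:
  Q(1)·log₂(Q(1)/P(1)) = (1/36)·log₂((1/36)/(5/18)) = -0.09228
  Q(2)·log₂(Q(2)/P(2)) = (1/6)·log₂((1/6)/(19/36)) = -0.27716
  Q(3)·log₂(Q(3)/P(3)) = (29/36)·log₂((29/36)/(7/36)) = 1.65189

D_KL(Q||P) = -0.09228 - 0.27716 + 1.65189 = 1.28245 ≈ 1.2825 bits

These are NOT equal (difference: 0.1192 bits). KL divergence is asymmetric: D_KL(P||Q) ≠ D_KL(Q||P) in general.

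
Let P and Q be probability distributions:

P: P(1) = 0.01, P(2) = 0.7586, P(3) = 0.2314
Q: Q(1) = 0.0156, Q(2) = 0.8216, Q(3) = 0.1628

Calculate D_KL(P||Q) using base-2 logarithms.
0.0237 bits

D_KL(P||Q) = Σ P(x) log₂(P(x)/Q(x))

Computing term by term:
  P(1)·log₂(P(1)/Q(1)) = 0.01·log₂(0.01/0.0156) = -0.00642
  P(2)·log₂(P(2)/Q(2)) = 0.7586·log₂(0.7586/0.8216) = -0.08731
  P(3)·log₂(P(3)/Q(3)) = 0.2314·log₂(0.2314/0.1628) = 0.11739

D_KL(P||Q) = -0.00642 - 0.08731 + 0.11739 = 0.02366 ≈ 0.0237 bits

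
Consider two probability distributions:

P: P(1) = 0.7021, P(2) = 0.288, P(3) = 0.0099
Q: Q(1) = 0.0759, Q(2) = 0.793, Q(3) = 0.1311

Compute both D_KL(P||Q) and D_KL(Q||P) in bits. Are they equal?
D_KL(P||Q) = 1.7957 bits, D_KL(Q||P) = 1.4038 bits. No, they are not equal.

D_KL(P||Q) = Σ P(x) log₂(P(x)/Q(x))

Computing term by term:
  P(1)·log₂(P(1)/Q(1)) = 0.7021·log₂(0.7021/0.0759) = 2.25339
  P(2)·log₂(P(2)/Q(2)) = 0.288·log₂(0.288/0.793) = -0.42084
  P(3)·log₂(P(3)/Q(3)) = 0.0099·log₂(0.0099/0.1311) = -0.03690

D_KL(P||Q) = 2.25339 - 0.42084 - 0.03690 = 1.79565 ≈ 1.7957 bits

D_KL(Q||P) = Σ Q(x) log₂(Q(x)/P(x))

Computing term by term:
  Q(1)·log₂(Q(1)/P(1)) = 0.0759·log₂(0.0759/0.7021) = -0.24360
  Q(2)·log₂(Q(2)/P(2)) = 0.793·log₂(0.793/0.288) = 1.15877
  Q(3)·log₂(Q(3)/P(3)) = 0.1311·log₂(0.1311/0.0099) = 0.48862

D_KL(Q||P) = -0.24360 + 1.15877 + 0.48862 = 1.40379 ≈ 1.4038 bits

These are NOT equal (difference: 0.3919 bits). KL divergence is asymmetric: D_KL(P||Q) ≠ D_KL(Q||P) in general.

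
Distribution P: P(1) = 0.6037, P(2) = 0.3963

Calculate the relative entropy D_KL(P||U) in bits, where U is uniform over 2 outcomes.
0.0313 bits

U(i) = 1/2 for all i

D_KL(P||U) = Σ P(x) log₂(P(x) / (1/2))
           = Σ P(x) log₂(P(x)) + log₂(2)
           = log₂(2) - H(P)

H(P) = -Σ P(x) log₂(P(x)):
  -P(1)·log₂(P(1)) = -(0.6037)·log₂(0.6037) = 0.43955
  -P(2)·log₂(P(2)) = -(0.3963)·log₂(0.3963) = 0.52919
H(P) = 0.43955 + 0.52919 = 0.96874 bits

log₂(2) = 1.00000 bits

D_KL(P||U) = 1.00000 - 0.96874 = 0.03126 ≈ 0.0313 bits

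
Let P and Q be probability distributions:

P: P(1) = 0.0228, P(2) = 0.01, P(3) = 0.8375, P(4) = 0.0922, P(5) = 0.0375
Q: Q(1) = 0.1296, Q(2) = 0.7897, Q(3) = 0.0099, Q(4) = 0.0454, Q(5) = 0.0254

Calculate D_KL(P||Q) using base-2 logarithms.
5.3572 bits

D_KL(P||Q) = Σ P(x) log₂(P(x)/Q(x))

Computing term by term:
  P(1)·log₂(P(1)/Q(1)) = 0.0228·log₂(0.0228/0.1296) = -0.05716
  P(2)·log₂(P(2)/Q(2)) = 0.01·log₂(0.01/0.7897) = -0.06303
  P(3)·log₂(P(3)/Q(3)) = 0.8375·log₂(0.8375/0.0099) = 5.36211
  P(4)·log₂(P(4)/Q(4)) = 0.0922·log₂(0.0922/0.0454) = 0.09424
  P(5)·log₂(P(5)/Q(5)) = 0.0375·log₂(0.0375/0.0254) = 0.02108

D_KL(P||Q) = -0.05716 - 0.06303 + 5.36211 + 0.09424 + 0.02108 = 5.35724 ≈ 5.3572 bits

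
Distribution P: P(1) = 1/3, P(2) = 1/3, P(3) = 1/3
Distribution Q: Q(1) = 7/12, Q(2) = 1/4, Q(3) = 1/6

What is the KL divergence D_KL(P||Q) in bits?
0.2026 bits

D_KL(P||Q) = Σ P(x) log₂(P(x)/Q(x))

Computing term by term:
  P(1)·log₂(P(1)/Q(1)) = (1/3)·log₂((1/3)/(7/12)) = -0.26912
  P(2)·log₂(P(2)/Q(2)) = (1/3)·log₂((1/3)/(1/4)) = 0.13835
  P(3)·log₂(P(3)/Q(3)) = (1/3)·log₂((1/3)/(1/6)) = 0.33333

D_KL(P||Q) = -0.26912 + 0.13835 + 0.33333 = 0.20256 ≈ 0.2026 bits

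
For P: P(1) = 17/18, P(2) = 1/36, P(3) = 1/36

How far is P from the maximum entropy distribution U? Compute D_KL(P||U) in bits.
1.2199 bits

U(i) = 1/3 for all i

D_KL(P||U) = Σ P(x) log₂(P(x) / (1/3))
           = Σ P(x) log₂(P(x)) + log₂(3)
           = log₂(3) - H(P)

H(P) = -Σ P(x) log₂(P(x)):
  -P(1)·log₂(P(1)) = -(17/18)·log₂(17/18) = 0.07788
  -P(2)·log₂(P(2)) = -(1/36)·log₂(1/36) = 0.14361
  -P(3)·log₂(P(3)) = -(1/36)·log₂(1/36) = 0.14361
H(P) = 0.07788 + 0.14361 + 0.14361 = 0.36510 bits

log₂(3) = 1.58496 bits

D_KL(P||U) = 1.58496 - 0.36510 = 1.21986 ≈ 1.2199 bits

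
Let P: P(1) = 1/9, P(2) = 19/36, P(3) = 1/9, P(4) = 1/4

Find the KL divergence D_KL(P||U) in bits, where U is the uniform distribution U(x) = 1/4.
0.3090 bits

U(i) = 1/4 for all i

D_KL(P||U) = Σ P(x) log₂(P(x) / (1/4))
           = Σ P(x) log₂(P(x)) + log₂(4)
           = log₂(4) - H(P)

H(P) = -Σ P(x) log₂(P(x)):
  -P(1)·log₂(P(1)) = -(1/9)·log₂(1/9) = 0.35221
  -P(2)·log₂(P(2)) = -(19/36)·log₂(19/36) = 0.48661
  -P(3)·log₂(P(3)) = -(1/9)·log₂(1/9) = 0.35221
  -P(4)·log₂(P(4)) = -(1/4)·log₂(1/4) = 0.50000
H(P) = 0.35221 + 0.48661 + 0.35221 + 0.50000 = 1.69103 bits

log₂(4) = 2.00000 bits

D_KL(P||U) = 2.00000 - 1.69103 = 0.30897 ≈ 0.3090 bits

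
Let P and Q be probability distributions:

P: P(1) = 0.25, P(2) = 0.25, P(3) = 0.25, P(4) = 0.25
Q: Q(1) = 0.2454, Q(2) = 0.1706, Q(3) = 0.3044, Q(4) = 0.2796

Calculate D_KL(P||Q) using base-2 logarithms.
0.0332 bits

D_KL(P||Q) = Σ P(x) log₂(P(x)/Q(x))

Computing term by term:
  P(1)·log₂(P(1)/Q(1)) = 0.25·log₂(0.25/0.2454) = 0.00670
  P(2)·log₂(P(2)/Q(2)) = 0.25·log₂(0.25/0.1706) = 0.13783
  P(3)·log₂(P(3)/Q(3)) = 0.25·log₂(0.25/0.3044) = -0.07101
  P(4)·log₂(P(4)/Q(4)) = 0.25·log₂(0.25/0.2796) = -0.04036

D_KL(P||Q) = 0.00670 + 0.13783 - 0.07101 - 0.04036 = 0.03316 ≈ 0.0332 bits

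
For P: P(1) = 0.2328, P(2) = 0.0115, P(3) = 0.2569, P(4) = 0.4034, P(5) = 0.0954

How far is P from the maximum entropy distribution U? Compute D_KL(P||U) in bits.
0.4029 bits

U(i) = 1/5 for all i

D_KL(P||U) = Σ P(x) log₂(P(x) / (1/5))
           = Σ P(x) log₂(P(x)) + log₂(5)
           = log₂(5) - H(P)

H(P) = -Σ P(x) log₂(P(x)):
  -P(1)·log₂(P(1)) = -(0.2328)·log₂(0.2328) = 0.48954
  -P(2)·log₂(P(2)) = -(0.0115)·log₂(0.0115) = 0.07409
  -P(3)·log₂(P(3)) = -(0.2569)·log₂(0.2569) = 0.50371
  -P(4)·log₂(P(4)) = -(0.4034)·log₂(0.4034) = 0.52834
  -P(5)·log₂(P(5)) = -(0.0954)·log₂(0.0954) = 0.32339
H(P) = 0.48954 + 0.07409 + 0.50371 + 0.52834 + 0.32339 = 1.91907 bits

log₂(5) = 2.32193 bits

D_KL(P||U) = 2.32193 - 1.91907 = 0.40286 ≈ 0.4029 bits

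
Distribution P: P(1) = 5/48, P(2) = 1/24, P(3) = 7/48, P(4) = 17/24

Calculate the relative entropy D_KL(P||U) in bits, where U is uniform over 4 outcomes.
0.7116 bits

U(i) = 1/4 for all i

D_KL(P||U) = Σ P(x) log₂(P(x) / (1/4))
           = Σ P(x) log₂(P(x)) + log₂(4)
           = log₂(4) - H(P)

H(P) = -Σ P(x) log₂(P(x)):
  -P(1)·log₂(P(1)) = -(5/48)·log₂(5/48) = 0.33990
  -P(2)·log₂(P(2)) = -(1/24)·log₂(1/24) = 0.19104
  -P(3)·log₂(P(3)) = -(7/48)·log₂(7/48) = 0.40507
  -P(4)·log₂(P(4)) = -(17/24)·log₂(17/24) = 0.35240
H(P) = 0.33990 + 0.19104 + 0.40507 + 0.35240 = 1.28841 bits

log₂(4) = 2.00000 bits

D_KL(P||U) = 2.00000 - 1.28841 = 0.71159 ≈ 0.7116 bits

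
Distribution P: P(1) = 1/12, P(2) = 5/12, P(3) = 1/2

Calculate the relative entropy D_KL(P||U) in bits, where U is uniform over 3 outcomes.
0.2600 bits

U(i) = 1/3 for all i

D_KL(P||U) = Σ P(x) log₂(P(x) / (1/3))
           = Σ P(x) log₂(P(x)) + log₂(3)
           = log₂(3) - H(P)

H(P) = -Σ P(x) log₂(P(x)):
  -P(1)·log₂(P(1)) = -(1/12)·log₂(1/12) = 0.29875
  -P(2)·log₂(P(2)) = -(5/12)·log₂(5/12) = 0.52626
  -P(3)·log₂(P(3)) = -(1/2)·log₂(1/2) = 0.50000
H(P) = 0.29875 + 0.52626 + 0.50000 = 1.32501 bits

log₂(3) = 1.58496 bits

D_KL(P||U) = 1.58496 - 1.32501 = 0.25995 ≈ 0.2600 bits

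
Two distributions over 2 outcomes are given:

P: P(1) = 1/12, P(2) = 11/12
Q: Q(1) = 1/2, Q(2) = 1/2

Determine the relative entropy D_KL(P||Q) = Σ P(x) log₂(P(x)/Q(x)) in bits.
0.5862 bits

D_KL(P||Q) = Σ P(x) log₂(P(x)/Q(x))

Computing term by term:
  P(1)·log₂(P(1)/Q(1)) = (1/12)·log₂((1/12)/(1/2)) = -0.21541
  P(2)·log₂(P(2)/Q(2)) = (11/12)·log₂((11/12)/(1/2)) = 0.80160

D_KL(P||Q) = -0.21541 + 0.80160 = 0.58619 ≈ 0.5862 bits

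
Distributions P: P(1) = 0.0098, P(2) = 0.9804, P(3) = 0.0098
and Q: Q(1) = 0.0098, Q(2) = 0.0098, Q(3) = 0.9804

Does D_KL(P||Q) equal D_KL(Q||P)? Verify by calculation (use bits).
D_KL(P||Q) = 6.4491 bits, D_KL(Q||P) = 6.4491 bits. Yes — for this pair D_KL(P||Q) = D_KL(Q||P).

D_KL(P||Q) = Σ P(x) log₂(P(x)/Q(x))

Computing term by term:
  P(1)·log₂(P(1)/Q(1)) = 0.0098·log₂(0.0098/0.0098) = 0.00000
  P(2)·log₂(P(2)/Q(2)) = 0.9804·log₂(0.9804/0.0098) = 6.51421
  P(3)·log₂(P(3)/Q(3)) = 0.0098·log₂(0.0098/0.9804) = -0.06512

D_KL(P||Q) = 0.00000 + 6.51421 - 0.06512 = 6.44909 ≈ 6.4491 bits

D_KL(Q||P) = Σ Q(x) log₂(Q(x)/P(x))

Computing term by term:
  Q(1)·log₂(Q(1)/P(1)) = 0.0098·log₂(0.0098/0.0098) = 0.00000
  Q(2)·log₂(Q(2)/P(2)) = 0.0098·log₂(0.0098/0.9804) = -0.06512
  Q(3)·log₂(Q(3)/P(3)) = 0.9804·log₂(0.9804/0.0098) = 6.51421

D_KL(Q||P) = 0.00000 - 0.06512 + 6.51421 = 6.44909 ≈ 6.4491 bits

These ARE equal here. Q is P with outcomes relabeled (Q(2) = P(3), Q(3) = P(2)) by a relabeling that is its own inverse, so the two sums contain exactly the same terms in a different order. This is a special case — KL divergence is not symmetric in general: D_KL(P||Q) ≠ D_KL(Q||P) for most P, Q.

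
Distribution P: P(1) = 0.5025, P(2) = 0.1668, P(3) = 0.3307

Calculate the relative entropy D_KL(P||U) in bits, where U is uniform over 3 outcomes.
0.1272 bits

U(i) = 1/3 for all i

D_KL(P||U) = Σ P(x) log₂(P(x) / (1/3))
           = Σ P(x) log₂(P(x)) + log₂(3)
           = log₂(3) - H(P)

H(P) = -Σ P(x) log₂(P(x)):
  -P(1)·log₂(P(1)) = -(0.5025)·log₂(0.5025) = 0.49888
  -P(2)·log₂(P(2)) = -(0.1668)·log₂(0.1668) = 0.43098
  -P(3)·log₂(P(3)) = -(0.3307)·log₂(0.3307) = 0.52793
H(P) = 0.49888 + 0.43098 + 0.52793 = 1.45779 bits

log₂(3) = 1.58496 bits

D_KL(P||U) = 1.58496 - 1.45779 = 0.12717 ≈ 0.1272 bits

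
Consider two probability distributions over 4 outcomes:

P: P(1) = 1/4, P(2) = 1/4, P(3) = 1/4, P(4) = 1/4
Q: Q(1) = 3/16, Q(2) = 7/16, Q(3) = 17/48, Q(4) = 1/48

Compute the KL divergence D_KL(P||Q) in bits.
0.6725 bits

D_KL(P||Q) = Σ P(x) log₂(P(x)/Q(x))

Computing term by term:
  P(1)·log₂(P(1)/Q(1)) = (1/4)·log₂((1/4)/(3/16)) = 0.10376
  P(2)·log₂(P(2)/Q(2)) = (1/4)·log₂((1/4)/(7/16)) = -0.20184
  P(3)·log₂(P(3)/Q(3)) = (1/4)·log₂((1/4)/(17/48)) = -0.12563
  P(4)·log₂(P(4)/Q(4)) = (1/4)·log₂((1/4)/(1/48)) = 0.89624

D_KL(P||Q) = 0.10376 - 0.20184 - 0.12563 + 0.89624 = 0.67253 ≈ 0.6725 bits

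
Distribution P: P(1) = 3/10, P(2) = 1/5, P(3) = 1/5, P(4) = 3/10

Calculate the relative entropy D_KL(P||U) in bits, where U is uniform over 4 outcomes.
0.0290 bits

U(i) = 1/4 for all i

D_KL(P||U) = Σ P(x) log₂(P(x) / (1/4))
           = Σ P(x) log₂(P(x)) + log₂(4)
           = log₂(4) - H(P)

H(P) = -Σ P(x) log₂(P(x)):
  -P(1)·log₂(P(1)) = -(3/10)·log₂(3/10) = 0.52109
  -P(2)·log₂(P(2)) = -(1/5)·log₂(1/5) = 0.46439
  -P(3)·log₂(P(3)) = -(1/5)·log₂(1/5) = 0.46439
  -P(4)·log₂(P(4)) = -(3/10)·log₂(3/10) = 0.52109
H(P) = 0.52109 + 0.46439 + 0.46439 + 0.52109 = 1.97096 bits

log₂(4) = 2.00000 bits

D_KL(P||U) = 2.00000 - 1.97096 = 0.02904 ≈ 0.0290 bits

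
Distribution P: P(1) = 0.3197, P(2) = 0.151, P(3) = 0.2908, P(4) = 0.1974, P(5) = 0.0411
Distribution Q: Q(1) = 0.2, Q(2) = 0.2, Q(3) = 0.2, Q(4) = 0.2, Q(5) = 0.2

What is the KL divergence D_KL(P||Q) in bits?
0.2146 bits

D_KL(P||Q) = Σ P(x) log₂(P(x)/Q(x))

Computing term by term:
  P(1)·log₂(P(1)/Q(1)) = 0.3197·log₂(0.3197/0.2) = 0.21635
  P(2)·log₂(P(2)/Q(2)) = 0.151·log₂(0.151/0.2) = -0.06122
  P(3)·log₂(P(3)/Q(3)) = 0.2908·log₂(0.2908/0.2) = 0.15704
  P(4)·log₂(P(4)/Q(4)) = 0.1974·log₂(0.1974/0.2) = -0.00373
  P(5)·log₂(P(5)/Q(5)) = 0.0411·log₂(0.0411/0.2) = -0.09382

D_KL(P||Q) = 0.21635 - 0.06122 + 0.15704 - 0.00373 - 0.09382 = 0.21462 ≈ 0.2146 bits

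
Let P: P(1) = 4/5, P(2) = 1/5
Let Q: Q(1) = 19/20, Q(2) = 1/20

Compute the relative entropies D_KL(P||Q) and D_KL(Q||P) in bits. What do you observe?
D_KL(P||Q) = 0.2017 bits, D_KL(Q||P) = 0.1355 bits. The two directions give different values (D_KL(P||Q) exceeds D_KL(Q||P) by 0.0662 bits): KL divergence is asymmetric.

D_KL(P||Q) = Σ P(x) log₂(P(x)/Q(x))

Computing term by term:
  P(1)·log₂(P(1)/Q(1)) = (4/5)·log₂((4/5)/(19/20)) = -0.19834
  P(2)·log₂(P(2)/Q(2)) = (1/5)·log₂((1/5)/(1/20)) = 0.40000

D_KL(P||Q) = -0.19834 + 0.40000 = 0.20166 ≈ 0.2017 bits

D_KL(Q||P) = Σ Q(x) log₂(Q(x)/P(x))

Computing term by term:
  Q(1)·log₂(Q(1)/P(1)) = (19/20)·log₂((19/20)/(4/5)) = 0.23553
  Q(2)·log₂(Q(2)/P(2)) = (1/20)·log₂((1/20)/(1/5)) = -0.10000

D_KL(Q||P) = 0.23553 - 0.10000 = 0.13553 ≈ 0.1355 bits

These are NOT equal (difference: 0.0662 bits). KL divergence is asymmetric: D_KL(P||Q) ≠ D_KL(Q||P) in general.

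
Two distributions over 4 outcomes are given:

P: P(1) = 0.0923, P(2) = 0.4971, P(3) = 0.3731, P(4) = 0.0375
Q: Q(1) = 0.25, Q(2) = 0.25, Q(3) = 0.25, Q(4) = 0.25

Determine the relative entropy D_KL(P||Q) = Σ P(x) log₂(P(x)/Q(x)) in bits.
0.4731 bits

D_KL(P||Q) = Σ P(x) log₂(P(x)/Q(x))

Computing term by term:
  P(1)·log₂(P(1)/Q(1)) = 0.0923·log₂(0.0923/0.25) = -0.13268
  P(2)·log₂(P(2)/Q(2)) = 0.4971·log₂(0.4971/0.25) = 0.49293
  P(3)·log₂(P(3)/Q(3)) = 0.3731·log₂(0.3731/0.25) = 0.21552
  P(4)·log₂(P(4)/Q(4)) = 0.0375·log₂(0.0375/0.25) = -0.10264

D_KL(P||Q) = -0.13268 + 0.49293 + 0.21552 - 0.10264 = 0.47313 ≈ 0.4731 bits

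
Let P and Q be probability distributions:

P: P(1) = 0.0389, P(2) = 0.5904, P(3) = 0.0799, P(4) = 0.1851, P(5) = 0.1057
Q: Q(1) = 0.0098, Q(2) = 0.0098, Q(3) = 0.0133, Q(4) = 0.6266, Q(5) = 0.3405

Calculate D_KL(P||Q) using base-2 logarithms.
3.2709 bits

D_KL(P||Q) = Σ P(x) log₂(P(x)/Q(x))

Computing term by term:
  P(1)·log₂(P(1)/Q(1)) = 0.0389·log₂(0.0389/0.0098) = 0.07737
  P(2)·log₂(P(2)/Q(2)) = 0.5904·log₂(0.5904/0.0098) = 3.49090
  P(3)·log₂(P(3)/Q(3)) = 0.0799·log₂(0.0799/0.0133) = 0.20668
  P(4)·log₂(P(4)/Q(4)) = 0.1851·log₂(0.1851/0.6266) = -0.32564
  P(5)·log₂(P(5)/Q(5)) = 0.1057·log₂(0.1057/0.3405) = -0.17839

D_KL(P||Q) = 0.07737 + 3.49090 + 0.20668 - 0.32564 - 0.17839 = 3.27092 ≈ 3.2709 bits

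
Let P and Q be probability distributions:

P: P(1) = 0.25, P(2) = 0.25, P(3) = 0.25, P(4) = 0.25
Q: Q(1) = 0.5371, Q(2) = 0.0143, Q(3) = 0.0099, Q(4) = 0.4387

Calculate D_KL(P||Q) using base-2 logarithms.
1.7179 bits

D_KL(P||Q) = Σ P(x) log₂(P(x)/Q(x))

Computing term by term:
  P(1)·log₂(P(1)/Q(1)) = 0.25·log₂(0.25/0.5371) = -0.27582
  P(2)·log₂(P(2)/Q(2)) = 0.25·log₂(0.25/0.0143) = 1.03196
  P(3)·log₂(P(3)/Q(3)) = 0.25·log₂(0.25/0.0099) = 1.16459
  P(4)·log₂(P(4)/Q(4)) = 0.25·log₂(0.25/0.4387) = -0.20283

D_KL(P||Q) = -0.27582 + 1.03196 + 1.16459 - 0.20283 = 1.71790 ≈ 1.7179 bits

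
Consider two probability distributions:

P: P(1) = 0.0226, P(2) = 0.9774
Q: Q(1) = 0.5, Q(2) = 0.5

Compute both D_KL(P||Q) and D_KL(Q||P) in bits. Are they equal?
D_KL(P||Q) = 0.8442 bits, D_KL(Q||P) = 1.7503 bits. No, they are not equal.

D_KL(P||Q) = Σ P(x) log₂(P(x)/Q(x))

Computing term by term:
  P(1)·log₂(P(1)/Q(1)) = 0.0226·log₂(0.0226/0.5) = -0.10097
  P(2)·log₂(P(2)/Q(2)) = 0.9774·log₂(0.9774/0.5) = 0.94517

D_KL(P||Q) = -0.10097 + 0.94517 = 0.84420 ≈ 0.8442 bits

D_KL(Q||P) = Σ Q(x) log₂(Q(x)/P(x))

Computing term by term:
  Q(1)·log₂(Q(1)/P(1)) = 0.5·log₂(0.5/0.0226) = 2.23377
  Q(2)·log₂(Q(2)/P(2)) = 0.5·log₂(0.5/0.9774) = -0.48351

D_KL(Q||P) = 2.23377 - 0.48351 = 1.75026 ≈ 1.7503 bits

These are NOT equal (difference: 0.9061 bits). KL divergence is asymmetric: D_KL(P||Q) ≠ D_KL(Q||P) in general.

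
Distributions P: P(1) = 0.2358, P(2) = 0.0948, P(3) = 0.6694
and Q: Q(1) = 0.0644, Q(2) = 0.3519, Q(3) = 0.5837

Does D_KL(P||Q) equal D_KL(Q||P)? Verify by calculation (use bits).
D_KL(P||Q) = 0.3944 bits, D_KL(Q||P) = 0.4299 bits. No — D_KL(P||Q) ≠ D_KL(Q||P) for this pair.

D_KL(P||Q) = Σ P(x) log₂(P(x)/Q(x))

Computing term by term:
  P(1)·log₂(P(1)/Q(1)) = 0.2358·log₂(0.2358/0.0644) = 0.44152
  P(2)·log₂(P(2)/Q(2)) = 0.0948·log₂(0.0948/0.3519) = -0.17938
  P(3)·log₂(P(3)/Q(3)) = 0.6694·log₂(0.6694/0.5837) = 0.13230

D_KL(P||Q) = 0.44152 - 0.17938 + 0.13230 = 0.39444 ≈ 0.3944 bits

D_KL(Q||P) = Σ Q(x) log₂(Q(x)/P(x))

Computing term by term:
  Q(1)·log₂(Q(1)/P(1)) = 0.0644·log₂(0.0644/0.2358) = -0.12058
  Q(2)·log₂(Q(2)/P(2)) = 0.3519·log₂(0.3519/0.0948) = 0.66587
  Q(3)·log₂(Q(3)/P(3)) = 0.5837·log₂(0.5837/0.6694) = -0.11536

D_KL(Q||P) = -0.12058 + 0.66587 - 0.11536 = 0.42993 ≈ 0.4299 bits

These are NOT equal (difference: 0.0355 bits). KL divergence is asymmetric: D_KL(P||Q) ≠ D_KL(Q||P) in general.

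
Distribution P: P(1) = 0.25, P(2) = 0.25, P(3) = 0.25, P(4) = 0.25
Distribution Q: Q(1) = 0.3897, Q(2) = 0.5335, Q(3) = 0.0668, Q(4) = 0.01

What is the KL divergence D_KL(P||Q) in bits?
1.2035 bits

D_KL(P||Q) = Σ P(x) log₂(P(x)/Q(x))

Computing term by term:
  P(1)·log₂(P(1)/Q(1)) = 0.25·log₂(0.25/0.3897) = -0.16011
  P(2)·log₂(P(2)/Q(2)) = 0.25·log₂(0.25/0.5335) = -0.27339
  P(3)·log₂(P(3)/Q(3)) = 0.25·log₂(0.25/0.0668) = 0.47600
  P(4)·log₂(P(4)/Q(4)) = 0.25·log₂(0.25/0.01) = 1.16096

D_KL(P||Q) = -0.16011 - 0.27339 + 0.47600 + 1.16096 = 1.20346 ≈ 1.2035 bits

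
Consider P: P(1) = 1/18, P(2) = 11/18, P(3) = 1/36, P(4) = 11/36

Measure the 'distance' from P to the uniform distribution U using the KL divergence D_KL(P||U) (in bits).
0.6679 bits

U(i) = 1/4 for all i

D_KL(P||U) = Σ P(x) log₂(P(x) / (1/4))
           = Σ P(x) log₂(P(x)) + log₂(4)
           = log₂(4) - H(P)

H(P) = -Σ P(x) log₂(P(x)):
  -P(1)·log₂(P(1)) = -(1/18)·log₂(1/18) = 0.23166
  -P(2)·log₂(P(2)) = -(11/18)·log₂(11/18) = 0.43419
  -P(3)·log₂(P(3)) = -(1/36)·log₂(1/36) = 0.14361
  -P(4)·log₂(P(4)) = -(11/36)·log₂(11/36) = 0.52265
H(P) = 0.23166 + 0.43419 + 0.14361 + 0.52265 = 1.33211 bits

log₂(4) = 2.00000 bits

D_KL(P||U) = 2.00000 - 1.33211 = 0.66789 ≈ 0.6679 bits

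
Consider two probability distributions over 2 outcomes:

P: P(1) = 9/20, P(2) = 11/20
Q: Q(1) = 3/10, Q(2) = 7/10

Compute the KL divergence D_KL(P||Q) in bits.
0.0719 bits

D_KL(P||Q) = Σ P(x) log₂(P(x)/Q(x))

Computing term by term:
  P(1)·log₂(P(1)/Q(1)) = (9/20)·log₂((9/20)/(3/10)) = 0.26323
  P(2)·log₂(P(2)/Q(2)) = (11/20)·log₂((11/20)/(7/10)) = -0.19136

D_KL(P||Q) = 0.26323 - 0.19136 = 0.07187 ≈ 0.0719 bits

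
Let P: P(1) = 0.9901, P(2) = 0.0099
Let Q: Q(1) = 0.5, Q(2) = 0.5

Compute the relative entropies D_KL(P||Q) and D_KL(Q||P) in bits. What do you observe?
D_KL(P||Q) = 0.9199 bits, D_KL(Q||P) = 2.3364 bits. The two directions give different values (D_KL(Q||P) exceeds D_KL(P||Q) by 1.4165 bits): KL divergence is asymmetric.

D_KL(P||Q) = Σ P(x) log₂(P(x)/Q(x))

Computing term by term:
  P(1)·log₂(P(1)/Q(1)) = 0.9901·log₂(0.9901/0.5) = 0.97589
  P(2)·log₂(P(2)/Q(2)) = 0.0099·log₂(0.0099/0.5) = -0.05602

D_KL(P||Q) = 0.97589 - 0.05602 = 0.91987 ≈ 0.9199 bits

D_KL(Q||P) = Σ Q(x) log₂(Q(x)/P(x))

Computing term by term:
  Q(1)·log₂(Q(1)/P(1)) = 0.5·log₂(0.5/0.9901) = -0.49282
  Q(2)·log₂(Q(2)/P(2)) = 0.5·log₂(0.5/0.0099) = 2.82918

D_KL(Q||P) = -0.49282 + 2.82918 = 2.33636 ≈ 2.3364 bits

These are NOT equal (difference: 1.4165 bits). KL divergence is asymmetric: D_KL(P||Q) ≠ D_KL(Q||P) in general.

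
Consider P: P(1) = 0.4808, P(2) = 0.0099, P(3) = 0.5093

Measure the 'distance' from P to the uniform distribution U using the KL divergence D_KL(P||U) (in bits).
0.5153 bits

U(i) = 1/3 for all i

D_KL(P||U) = Σ P(x) log₂(P(x) / (1/3))
           = Σ P(x) log₂(P(x)) + log₂(3)
           = log₂(3) - H(P)

H(P) = -Σ P(x) log₂(P(x)):
  -P(1)·log₂(P(1)) = -(0.4808)·log₂(0.4808) = 0.50796
  -P(2)·log₂(P(2)) = -(0.0099)·log₂(0.0099) = 0.06592
  -P(3)·log₂(P(3)) = -(0.5093)·log₂(0.5093) = 0.49576
H(P) = 0.50796 + 0.06592 + 0.49576 = 1.06964 bits

log₂(3) = 1.58496 bits

D_KL(P||U) = 1.58496 - 1.06964 = 0.51532 ≈ 0.5153 bits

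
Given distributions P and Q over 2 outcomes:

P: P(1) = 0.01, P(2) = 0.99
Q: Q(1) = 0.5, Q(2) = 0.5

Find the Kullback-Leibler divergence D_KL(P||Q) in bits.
0.9192 bits

D_KL(P||Q) = Σ P(x) log₂(P(x)/Q(x))

Computing term by term:
  P(1)·log₂(P(1)/Q(1)) = 0.01·log₂(0.01/0.5) = -0.05644
  P(2)·log₂(P(2)/Q(2)) = 0.99·log₂(0.99/0.5) = 0.97565

D_KL(P||Q) = -0.05644 + 0.97565 = 0.91921 ≈ 0.9192 bits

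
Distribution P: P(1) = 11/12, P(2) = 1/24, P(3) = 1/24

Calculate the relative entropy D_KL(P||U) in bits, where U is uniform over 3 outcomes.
1.0878 bits

U(i) = 1/3 for all i

D_KL(P||U) = Σ P(x) log₂(P(x) / (1/3))
           = Σ P(x) log₂(P(x)) + log₂(3)
           = log₂(3) - H(P)

H(P) = -Σ P(x) log₂(P(x)):
  -P(1)·log₂(P(1)) = -(11/12)·log₂(11/12) = 0.11507
  -P(2)·log₂(P(2)) = -(1/24)·log₂(1/24) = 0.19104
  -P(3)·log₂(P(3)) = -(1/24)·log₂(1/24) = 0.19104
H(P) = 0.11507 + 0.19104 + 0.19104 = 0.49715 bits

log₂(3) = 1.58496 bits

D_KL(P||U) = 1.58496 - 0.49715 = 1.08781 ≈ 1.0878 bits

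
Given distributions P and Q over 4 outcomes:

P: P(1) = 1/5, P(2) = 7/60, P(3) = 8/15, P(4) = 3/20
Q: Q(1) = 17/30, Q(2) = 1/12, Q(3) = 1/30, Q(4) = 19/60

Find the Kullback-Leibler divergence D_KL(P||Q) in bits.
1.7278 bits

D_KL(P||Q) = Σ P(x) log₂(P(x)/Q(x))

Computing term by term:
  P(1)·log₂(P(1)/Q(1)) = (1/5)·log₂((1/5)/(17/30)) = -0.30050
  P(2)·log₂(P(2)/Q(2)) = (7/60)·log₂((7/60)/(1/12)) = 0.05663
  P(3)·log₂(P(3)/Q(3)) = (8/15)·log₂((8/15)/(1/30)) = 2.13333
  P(4)·log₂(P(4)/Q(4)) = (3/20)·log₂((3/20)/(19/60)) = -0.16170

D_KL(P||Q) = -0.30050 + 0.05663 + 2.13333 - 0.16170 = 1.72776 ≈ 1.7278 bits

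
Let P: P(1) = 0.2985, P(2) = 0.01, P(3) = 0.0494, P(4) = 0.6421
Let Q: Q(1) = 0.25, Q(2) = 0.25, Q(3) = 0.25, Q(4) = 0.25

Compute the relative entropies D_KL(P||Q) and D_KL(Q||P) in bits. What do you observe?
D_KL(P||Q) = 0.7882 bits, D_KL(Q||P) = 1.3416 bits. The two directions give different values (D_KL(Q||P) exceeds D_KL(P||Q) by 0.5534 bits): KL divergence is asymmetric.

D_KL(P||Q) = Σ P(x) log₂(P(x)/Q(x))

Computing term by term:
  P(1)·log₂(P(1)/Q(1)) = 0.2985·log₂(0.2985/0.25) = 0.07636
  P(2)·log₂(P(2)/Q(2)) = 0.01·log₂(0.01/0.25) = -0.04644
  P(3)·log₂(P(3)/Q(3)) = 0.0494·log₂(0.0494/0.25) = -0.11556
  P(4)·log₂(P(4)/Q(4)) = 0.6421·log₂(0.6421/0.25) = 0.87381

D_KL(P||Q) = 0.07636 - 0.04644 - 0.11556 + 0.87381 = 0.78817 ≈ 0.7882 bits

D_KL(Q||P) = Σ Q(x) log₂(Q(x)/P(x))

Computing term by term:
  Q(1)·log₂(Q(1)/P(1)) = 0.25·log₂(0.25/0.2985) = -0.06395
  Q(2)·log₂(Q(2)/P(2)) = 0.25·log₂(0.25/0.01) = 1.16096
  Q(3)·log₂(Q(3)/P(3)) = 0.25·log₂(0.25/0.0494) = 0.58484
  Q(4)·log₂(Q(4)/P(4)) = 0.25·log₂(0.25/0.6421) = -0.34022

D_KL(Q||P) = -0.06395 + 1.16096 + 0.58484 - 0.34022 = 1.34163 ≈ 1.3416 bits

These are NOT equal (difference: 0.5534 bits). KL divergence is asymmetric: D_KL(P||Q) ≠ D_KL(Q||P) in general.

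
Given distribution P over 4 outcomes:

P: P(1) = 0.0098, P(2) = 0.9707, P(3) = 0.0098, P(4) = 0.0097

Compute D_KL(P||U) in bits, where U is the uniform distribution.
1.7627 bits

U(i) = 1/4 for all i

D_KL(P||U) = Σ P(x) log₂(P(x) / (1/4))
           = Σ P(x) log₂(P(x)) + log₂(4)
           = log₂(4) - H(P)

H(P) = -Σ P(x) log₂(P(x)):
  -P(1)·log₂(P(1)) = -(0.0098)·log₂(0.0098) = 0.06540
  -P(2)·log₂(P(2)) = -(0.9707)·log₂(0.9707) = 0.04165
  -P(3)·log₂(P(3)) = -(0.0098)·log₂(0.0098) = 0.06540
  -P(4)·log₂(P(4)) = -(0.0097)·log₂(0.0097) = 0.06487
H(P) = 0.06540 + 0.04165 + 0.06540 + 0.06487 = 0.23732 bits

log₂(4) = 2.00000 bits

D_KL(P||U) = 2.00000 - 0.23732 = 1.76268 ≈ 1.7627 bits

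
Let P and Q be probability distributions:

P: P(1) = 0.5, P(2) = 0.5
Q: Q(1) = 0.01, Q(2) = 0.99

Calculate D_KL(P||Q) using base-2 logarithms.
2.3292 bits

D_KL(P||Q) = Σ P(x) log₂(P(x)/Q(x))

Computing term by term:
  P(1)·log₂(P(1)/Q(1)) = 0.5·log₂(0.5/0.01) = 2.82193
  P(2)·log₂(P(2)/Q(2)) = 0.5·log₂(0.5/0.99) = -0.49275

D_KL(P||Q) = 2.82193 - 0.49275 = 2.32918 ≈ 2.3292 bits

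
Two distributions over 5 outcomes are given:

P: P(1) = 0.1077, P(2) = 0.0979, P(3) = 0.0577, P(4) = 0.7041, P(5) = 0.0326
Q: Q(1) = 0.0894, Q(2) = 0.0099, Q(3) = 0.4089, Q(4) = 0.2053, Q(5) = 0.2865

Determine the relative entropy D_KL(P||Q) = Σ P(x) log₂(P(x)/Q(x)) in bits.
1.3393 bits

D_KL(P||Q) = Σ P(x) log₂(P(x)/Q(x))

Computing term by term:
  P(1)·log₂(P(1)/Q(1)) = 0.1077·log₂(0.1077/0.0894) = 0.02894
  P(2)·log₂(P(2)/Q(2)) = 0.0979·log₂(0.0979/0.0099) = 0.32364
  P(3)·log₂(P(3)/Q(3)) = 0.0577·log₂(0.0577/0.4089) = -0.16301
  P(4)·log₂(P(4)/Q(4)) = 0.7041·log₂(0.7041/0.2053) = 1.25192
  P(5)·log₂(P(5)/Q(5)) = 0.0326·log₂(0.0326/0.2865) = -0.10222

D_KL(P||Q) = 0.02894 + 0.32364 - 0.16301 + 1.25192 - 0.10222 = 1.33927 ≈ 1.3393 bits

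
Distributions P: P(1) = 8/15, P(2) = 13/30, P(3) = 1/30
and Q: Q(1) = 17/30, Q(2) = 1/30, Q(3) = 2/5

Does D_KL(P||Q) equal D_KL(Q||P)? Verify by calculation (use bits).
D_KL(P||Q) = 1.4374 bits, D_KL(Q||P) = 1.3602 bits. No — D_KL(P||Q) ≠ D_KL(Q||P) for this pair.

D_KL(P||Q) = Σ P(x) log₂(P(x)/Q(x))

Computing term by term:
  P(1)·log₂(P(1)/Q(1)) = (8/15)·log₂((8/15)/(17/30)) = -0.04665
  P(2)·log₂(P(2)/Q(2)) = (13/30)·log₂((13/30)/(1/30)) = 1.60352
  P(3)·log₂(P(3)/Q(3)) = (1/30)·log₂((1/30)/(2/5)) = -0.11950

D_KL(P||Q) = -0.04665 + 1.60352 - 0.11950 = 1.43737 ≈ 1.4374 bits

D_KL(Q||P) = Σ Q(x) log₂(Q(x)/P(x))

Computing term by term:
  Q(1)·log₂(Q(1)/P(1)) = (17/30)·log₂((17/30)/(8/15)) = 0.04956
  Q(2)·log₂(Q(2)/P(2)) = (1/30)·log₂((1/30)/(13/30)) = -0.12335
  Q(3)·log₂(Q(3)/P(3)) = (2/5)·log₂((2/5)/(1/30)) = 1.43399

D_KL(Q||P) = 0.04956 - 0.12335 + 1.43399 = 1.36020 ≈ 1.3602 bits

These are NOT equal (difference: 0.0772 bits). KL divergence is asymmetric: D_KL(P||Q) ≠ D_KL(Q||P) in general.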